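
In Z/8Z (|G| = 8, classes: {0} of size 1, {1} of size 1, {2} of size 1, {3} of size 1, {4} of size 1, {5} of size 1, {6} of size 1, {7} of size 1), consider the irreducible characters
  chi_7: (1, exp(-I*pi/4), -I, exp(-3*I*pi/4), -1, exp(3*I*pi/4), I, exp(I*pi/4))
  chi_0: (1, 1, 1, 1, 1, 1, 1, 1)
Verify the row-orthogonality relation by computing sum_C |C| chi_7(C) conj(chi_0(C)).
Sum = 0; so <chi_7, chi_0> = 0 (distinct irreducibles are orthogonal).

Solution. Compute term by term over conjugacy classes (|C| * chi_7(C) * conj(chi_0(C))):
  1*(1)*conj(1) + 1*(exp(-I*pi/4))*conj(1) + 1*(-I)*conj(1) + 1*(exp(-3*I*pi/4))*conj(1) + 1*(-1)*conj(1) + 1*(exp(3*I*pi/4))*conj(1) + 1*(I)*conj(1) + 1*(exp(I*pi/4))*conj(1)
  = (1) + (exp(-I*pi/4)) + (-I) + (exp(-3*I*pi/4)) + (-1) + (exp(3*I*pi/4)) + (I) + (exp(I*pi/4))
  = 0.
(Exp terms are combined using exp(i*s)*conj(exp(i*t)) = exp(i*(s-t)), and sums of them are collapsed using the identity that for every m > 1 the m distinct m-th roots of unity sum to 0, e.g. 1 + exp(2*I*pi/3) + exp(-2*I*pi/3) = 0.)
Dividing by |G| = 8 gives 0/8 = 0, matching the row-orthogonality relation <chi_7, chi_0> = [chi_7 = chi_0].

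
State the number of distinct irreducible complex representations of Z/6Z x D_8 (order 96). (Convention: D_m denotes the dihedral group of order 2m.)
42

Explanation: The number of irreducible complex representations of a finite group equals its number of conjugacy classes. For a direct product, #classes(G x H) = #classes(G) * #classes(H). Z/6Z has 6 classes (abelian), D_8 has 7 classes, so 6 * 7 = 42, so Z/6Z x D_8 (order 96) has exactly 42 irreducible complex representations.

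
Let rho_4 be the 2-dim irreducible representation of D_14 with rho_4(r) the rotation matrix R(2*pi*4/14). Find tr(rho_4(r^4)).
chi_{rho_4}(r^4) = 2*cos(2*pi*4*4/14) = 2*cos(16*pi/7)

Derivation: rho_4(r^4) is rotation by angle 2*pi*4*4/14, whose trace is 2*cos(2*pi*4*4/14) = 2*cos(16*pi/7).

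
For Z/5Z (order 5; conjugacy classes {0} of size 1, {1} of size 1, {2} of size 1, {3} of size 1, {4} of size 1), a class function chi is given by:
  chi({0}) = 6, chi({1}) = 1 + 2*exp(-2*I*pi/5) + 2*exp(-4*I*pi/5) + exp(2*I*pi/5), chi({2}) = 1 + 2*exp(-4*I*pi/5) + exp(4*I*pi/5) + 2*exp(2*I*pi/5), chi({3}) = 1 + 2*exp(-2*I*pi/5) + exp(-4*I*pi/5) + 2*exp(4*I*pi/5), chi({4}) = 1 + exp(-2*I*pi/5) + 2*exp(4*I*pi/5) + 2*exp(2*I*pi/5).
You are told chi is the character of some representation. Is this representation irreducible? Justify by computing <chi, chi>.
Not irreducible (reducible): <chi, chi> = 10 > 1.

Derivation: <chi, chi> = (1/|G|) sum_C |C| * |chi(C)|^2 = (1/5)[1*|6|^2 + 1*|1 + 2*exp(-2*I*pi/5) + 2*exp(-4*I*pi/5) + exp(2*I*pi/5)|^2 + 1*|1 + 2*exp(-4*I*pi/5) + exp(4*I*pi/5) + 2*exp(2*I*pi/5)|^2 + 1*|1 + 2*exp(-2*I*pi/5) + exp(-4*I*pi/5) + 2*exp(4*I*pi/5)|^2 + 1*|1 + exp(-2*I*pi/5) + 2*exp(4*I*pi/5) + 2*exp(2*I*pi/5)|^2]
  = (1/5)[(36) + (10 + 7*exp(-2*I*pi/5) + 6*exp(-4*I*pi/5) + 6*exp(4*I*pi/5) + 7*exp(2*I*pi/5)) + (10 + 6*exp(-2*I*pi/5) + 7*exp(-4*I*pi/5) + 7*exp(4*I*pi/5) + 6*exp(2*I*pi/5)) + (10 + 6*exp(-2*I*pi/5) + 7*exp(-4*I*pi/5) + 7*exp(4*I*pi/5) + 6*exp(2*I*pi/5)) + (10 + 7*exp(-2*I*pi/5) + 6*exp(-4*I*pi/5) + 6*exp(4*I*pi/5) + 7*exp(2*I*pi/5))] = 50/5 = 10.
(Exp terms are combined using exp(i*s)*conj(exp(i*t)) = exp(i*(s-t)), and sums of them are collapsed using the identity that for every m > 1 the m distinct m-th roots of unity sum to 0, e.g. 1 + exp(2*I*pi/3) + exp(-2*I*pi/3) = 0.)
A character is irreducible iff <chi, chi> = 1, so this representation is reducible.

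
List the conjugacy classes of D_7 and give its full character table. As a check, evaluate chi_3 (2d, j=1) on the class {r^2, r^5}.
Conjugacy classes: {e} of size 1, {r^1, r^6} of size 2, {r^2, r^5} of size 2, {r^3, r^4} of size 2, {s, sr, ..., sr^6} of size 7.
Character table:
  irrep \ class              {e} (size 1)  {r^1, r^6} (size 2)  {r^2, r^5} (size 2)  {r^3, r^4} (size 2)  {s, sr, ..., sr^6} (size 7)
  chi_1 (triv)               1             1                    1                    1                    1                          
  chi_2 (sign: r->1, s->-1)  1             1                    1                    1                    -1                         
  chi_3 (2d, j=1)            2             2*cos(2*pi/7)        -2*cos(3*pi/7)       -2*cos(pi/7)         0                          
  chi_4 (2d, j=2)            2             -2*cos(3*pi/7)       -2*cos(pi/7)         2*cos(2*pi/7)        0                          
  chi_5 (2d, j=3)            2             -2*cos(pi/7)         2*cos(2*pi/7)        -2*cos(3*pi/7)       0                          

Spot check: chi_3 (2d, j=1) on {r^2, r^5} = -2*cos(3*pi/7).

D_7 has order 2*7 = 14 with 5 conjugacy classes, hence 5 irreducibles. Sum of squared dims 1 + 1 + 4 + 4 + 4 = 14 = |G|. Linear characters come from the abelianisation; the 2-dimensional irreps have character r^k -> 2*cos(2*pi*j*k/7), reflections -> 0.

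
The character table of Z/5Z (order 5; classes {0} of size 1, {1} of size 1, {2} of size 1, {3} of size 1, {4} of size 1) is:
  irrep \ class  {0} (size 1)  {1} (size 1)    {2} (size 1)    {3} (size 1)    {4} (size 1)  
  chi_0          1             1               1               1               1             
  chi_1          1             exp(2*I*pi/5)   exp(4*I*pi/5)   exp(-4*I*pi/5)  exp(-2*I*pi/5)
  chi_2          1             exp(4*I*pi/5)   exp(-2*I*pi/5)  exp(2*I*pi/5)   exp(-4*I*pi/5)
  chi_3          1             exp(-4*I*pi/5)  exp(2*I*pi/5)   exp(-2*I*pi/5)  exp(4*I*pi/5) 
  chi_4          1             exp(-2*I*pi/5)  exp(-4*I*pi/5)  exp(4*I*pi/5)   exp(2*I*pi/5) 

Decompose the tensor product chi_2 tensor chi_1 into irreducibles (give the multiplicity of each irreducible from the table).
chi_2 tensor chi_1 = chi_3 (all other irreducibles have multiplicity 0).

Proof sketch: The character of a tensor product is the pointwise product (chi_2 * chi_1)(C) = chi_2(C) * chi_1(C):
  {0}: (1)*(1), {1}: (exp(4*I*pi/5))*(exp(2*I*pi/5)), {2}: (exp(-2*I*pi/5))*(exp(4*I*pi/5)), {3}: (exp(2*I*pi/5))*(exp(-4*I*pi/5)), {4}: (exp(-4*I*pi/5))*(exp(-2*I*pi/5))
so (chi_2 * chi_1) takes values
  {0} -> 1, {1} -> exp(-4*I*pi/5), {2} -> exp(2*I*pi/5), {3} -> exp(-2*I*pi/5), {4} -> exp(4*I*pi/5).
Now take the inner product of this character with each irreducible chi from the table, <chi_2*chi_1, chi> = (1/5) sum_C |C| (chi_2*chi_1)(C) conj(chi(C)):
  <chi_2*chi_1, chi_0> = (1/5)[1*(1)*conj(1) + 1*(exp(-4*I*pi/5))*conj(1) + 1*(exp(2*I*pi/5))*conj(1) + 1*(exp(-2*I*pi/5))*conj(1) + 1*(exp(4*I*pi/5))*conj(1)]
      = (1/5)[(1) + (exp(-4*I*pi/5)) + (exp(2*I*pi/5)) + (exp(-2*I*pi/5)) + (exp(4*I*pi/5))] = 0/5 = 0
  <chi_2*chi_1, chi_1> = (1/5)[1*(1)*conj(1) + 1*(exp(-4*I*pi/5))*conj(exp(2*I*pi/5)) + 1*(exp(2*I*pi/5))*conj(exp(4*I*pi/5)) + 1*(exp(-2*I*pi/5))*conj(exp(-4*I*pi/5)) + 1*(exp(4*I*pi/5))*conj(exp(-2*I*pi/5))]
      = (1/5)[(1) + (exp(4*I*pi/5)) + (exp(-2*I*pi/5)) + (exp(2*I*pi/5)) + (exp(-4*I*pi/5))] = 0/5 = 0
  <chi_2*chi_1, chi_2> = (1/5)[1*(1)*conj(1) + 1*(exp(-4*I*pi/5))*conj(exp(4*I*pi/5)) + 1*(exp(2*I*pi/5))*conj(exp(-2*I*pi/5)) + 1*(exp(-2*I*pi/5))*conj(exp(2*I*pi/5)) + 1*(exp(4*I*pi/5))*conj(exp(-4*I*pi/5))]
      = (1/5)[(1) + (exp(2*I*pi/5)) + (exp(4*I*pi/5)) + (exp(-4*I*pi/5)) + (exp(-2*I*pi/5))] = 0/5 = 0
  <chi_2*chi_1, chi_3> = (1/5)[1*(1)*conj(1) + 1*(exp(-4*I*pi/5))*conj(exp(-4*I*pi/5)) + 1*(exp(2*I*pi/5))*conj(exp(2*I*pi/5)) + 1*(exp(-2*I*pi/5))*conj(exp(-2*I*pi/5)) + 1*(exp(4*I*pi/5))*conj(exp(4*I*pi/5))]
      = (1/5)[(1) + (1) + (1) + (1) + (1)] = 5/5 = 1
  <chi_2*chi_1, chi_4> = (1/5)[1*(1)*conj(1) + 1*(exp(-4*I*pi/5))*conj(exp(-2*I*pi/5)) + 1*(exp(2*I*pi/5))*conj(exp(-4*I*pi/5)) + 1*(exp(-2*I*pi/5))*conj(exp(4*I*pi/5)) + 1*(exp(4*I*pi/5))*conj(exp(2*I*pi/5))]
      = (1/5)[(1) + (exp(-2*I*pi/5)) + (exp(-4*I*pi/5)) + (exp(4*I*pi/5)) + (exp(2*I*pi/5))] = 0/5 = 0
(Exp terms are combined using exp(i*s)*conj(exp(i*t)) = exp(i*(s-t)), and sums of them are collapsed using the identity that for every m > 1 the m distinct m-th roots of unity sum to 0, e.g. 1 + exp(2*I*pi/3) + exp(-2*I*pi/3) = 0.)
Hence the multiplicities are chi_3: 1. Dimension check: dim(chi_2)*dim(chi_1) = 1*1 = 1 and sum (mult * dim) = 1*1 = 1.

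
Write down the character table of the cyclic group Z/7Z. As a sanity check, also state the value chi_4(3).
Character table of Z/7Z (irreps indexed chi_0,...,chi_6 with chi_k(m) = zeta_7^(k*m), zeta_7 = exp(2*pi*i/7)):
  irrep \ class  {0} (size 1)  {1} (size 1)    {2} (size 1)    {3} (size 1)    {4} (size 1)    {5} (size 1)    {6} (size 1)  
  chi_0          1             1               1               1               1               1               1             
  chi_1          1             exp(2*I*pi/7)   exp(4*I*pi/7)   exp(6*I*pi/7)   exp(-6*I*pi/7)  exp(-4*I*pi/7)  exp(-2*I*pi/7)
  chi_2          1             exp(4*I*pi/7)   exp(-6*I*pi/7)  exp(-2*I*pi/7)  exp(2*I*pi/7)   exp(6*I*pi/7)   exp(-4*I*pi/7)
  chi_3          1             exp(6*I*pi/7)   exp(-2*I*pi/7)  exp(4*I*pi/7)   exp(-4*I*pi/7)  exp(2*I*pi/7)   exp(-6*I*pi/7)
  chi_4          1             exp(-6*I*pi/7)  exp(2*I*pi/7)   exp(-4*I*pi/7)  exp(4*I*pi/7)   exp(-2*I*pi/7)  exp(6*I*pi/7) 
  chi_5          1             exp(-4*I*pi/7)  exp(6*I*pi/7)   exp(2*I*pi/7)   exp(-2*I*pi/7)  exp(-6*I*pi/7)  exp(4*I*pi/7) 
  chi_6          1             exp(-2*I*pi/7)  exp(-4*I*pi/7)  exp(-6*I*pi/7)  exp(6*I*pi/7)   exp(4*I*pi/7)   exp(2*I*pi/7) 

Spot check: chi_4(3) = zeta_7^(4*3) = zeta_7^12 = exp(-4*I*pi/7).

Explanation: Z/7Z is abelian, so all 7 irreducible complex representations are 1-dimensional. They are given by chi_k(m) = zeta_7^(k*m) for k = 0,...,6. Row orthogonality: sum_m chi_k(m) conj(chi_l(m)) = 7 * [k = l].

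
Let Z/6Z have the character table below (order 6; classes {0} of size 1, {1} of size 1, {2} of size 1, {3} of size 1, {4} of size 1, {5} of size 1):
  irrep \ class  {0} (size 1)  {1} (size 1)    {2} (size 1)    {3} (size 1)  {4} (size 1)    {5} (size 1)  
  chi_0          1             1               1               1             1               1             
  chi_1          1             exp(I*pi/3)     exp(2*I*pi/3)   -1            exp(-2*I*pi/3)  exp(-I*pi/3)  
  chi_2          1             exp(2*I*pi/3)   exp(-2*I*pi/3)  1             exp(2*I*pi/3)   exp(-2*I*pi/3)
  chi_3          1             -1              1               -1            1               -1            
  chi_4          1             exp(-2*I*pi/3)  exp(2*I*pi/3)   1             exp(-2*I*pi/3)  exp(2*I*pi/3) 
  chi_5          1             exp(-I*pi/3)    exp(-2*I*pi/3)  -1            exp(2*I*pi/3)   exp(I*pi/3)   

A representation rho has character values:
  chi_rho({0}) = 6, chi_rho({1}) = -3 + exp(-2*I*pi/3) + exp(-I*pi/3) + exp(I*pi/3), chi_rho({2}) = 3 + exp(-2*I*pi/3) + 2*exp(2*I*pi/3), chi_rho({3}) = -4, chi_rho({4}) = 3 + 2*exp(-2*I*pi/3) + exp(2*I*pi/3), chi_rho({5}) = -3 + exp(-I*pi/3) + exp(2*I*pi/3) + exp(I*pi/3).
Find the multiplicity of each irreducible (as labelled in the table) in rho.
Multiplicities: chi_0: 0, chi_1: 1, chi_2: 0, chi_3: 3, chi_4: 1, chi_5: 1.

Working: Use <chi_rho, chi> = (1/|G|) sum_C |C| * chi_rho(C) * conj(chi(C)) with |G| = 6 for each irreducible chi in the table:
  <chi_rho, chi_0> = (1/6)[1*(6)*conj(1) + 1*(-3 + exp(-2*I*pi/3) + exp(-I*pi/3) + exp(I*pi/3))*conj(1) + 1*(3 + exp(-2*I*pi/3) + 2*exp(2*I*pi/3))*conj(1) + 1*(-4)*conj(1) + 1*(3 + 2*exp(-2*I*pi/3) + exp(2*I*pi/3))*conj(1) + 1*(-3 + exp(-I*pi/3) + exp(2*I*pi/3) + exp(I*pi/3))*conj(1)]
      = (1/6)[(6) + (-3 + exp(-2*I*pi/3) + exp(-I*pi/3) + exp(I*pi/3)) + (3 + exp(-2*I*pi/3) + 2*exp(2*I*pi/3)) + (-4) + (3 + 2*exp(-2*I*pi/3) + exp(2*I*pi/3)) + (-3 + exp(-I*pi/3) + exp(2*I*pi/3) + exp(I*pi/3))] = 0/6 = 0
  <chi_rho, chi_1> = (1/6)[1*(6)*conj(1) + 1*(-3 + exp(-2*I*pi/3) + exp(-I*pi/3) + exp(I*pi/3))*conj(exp(I*pi/3)) + 1*(3 + exp(-2*I*pi/3) + 2*exp(2*I*pi/3))*conj(exp(2*I*pi/3)) + 1*(-4)*conj(-1) + 1*(3 + 2*exp(-2*I*pi/3) + exp(2*I*pi/3))*conj(exp(-2*I*pi/3)) + 1*(-3 + exp(-I*pi/3) + exp(2*I*pi/3) + exp(I*pi/3))*conj(exp(-I*pi/3))]
      = (1/6)[(6) + (exp(-2*I*pi/3) - 3*exp(-I*pi/3)) + (2 + 3*exp(-2*I*pi/3) + exp(2*I*pi/3)) + (4) + (2 + exp(-2*I*pi/3) + 3*exp(2*I*pi/3)) + (-3*exp(I*pi/3) + exp(2*I*pi/3))] = 6/6 = 1
  <chi_rho, chi_2> = (1/6)[1*(6)*conj(1) + 1*(-3 + exp(-2*I*pi/3) + exp(-I*pi/3) + exp(I*pi/3))*conj(exp(2*I*pi/3)) + 1*(3 + exp(-2*I*pi/3) + 2*exp(2*I*pi/3))*conj(exp(-2*I*pi/3)) + 1*(-4)*conj(1) + 1*(3 + 2*exp(-2*I*pi/3) + exp(2*I*pi/3))*conj(exp(2*I*pi/3)) + 1*(-3 + exp(-I*pi/3) + exp(2*I*pi/3) + exp(I*pi/3))*conj(exp(-2*I*pi/3))]
      = (1/6)[(6) + (-1 + exp(-I*pi/3) + exp(2*I*pi/3) - 3*exp(-2*I*pi/3)) + (1 + 2*exp(-2*I*pi/3) + 3*exp(2*I*pi/3)) + (-4) + (1 + 3*exp(-2*I*pi/3) + 2*exp(2*I*pi/3)) + (-1 - 3*exp(2*I*pi/3) + exp(-2*I*pi/3) + exp(I*pi/3))] = 0/6 = 0
  <chi_rho, chi_3> = (1/6)[1*(6)*conj(1) + 1*(-3 + exp(-2*I*pi/3) + exp(-I*pi/3) + exp(I*pi/3))*conj(-1) + 1*(3 + exp(-2*I*pi/3) + 2*exp(2*I*pi/3))*conj(1) + 1*(-4)*conj(-1) + 1*(3 + 2*exp(-2*I*pi/3) + exp(2*I*pi/3))*conj(1) + 1*(-3 + exp(-I*pi/3) + exp(2*I*pi/3) + exp(I*pi/3))*conj(-1)]
      = (1/6)[(6) + (3 - exp(I*pi/3) - exp(-I*pi/3) - exp(-2*I*pi/3)) + (3 + exp(-2*I*pi/3) + 2*exp(2*I*pi/3)) + (4) + (3 + 2*exp(-2*I*pi/3) + exp(2*I*pi/3)) + (3 - exp(I*pi/3) - exp(2*I*pi/3) - exp(-I*pi/3))] = 18/6 = 3
  <chi_rho, chi_4> = (1/6)[1*(6)*conj(1) + 1*(-3 + exp(-2*I*pi/3) + exp(-I*pi/3) + exp(I*pi/3))*conj(exp(-2*I*pi/3)) + 1*(3 + exp(-2*I*pi/3) + 2*exp(2*I*pi/3))*conj(exp(2*I*pi/3)) + 1*(-4)*conj(1) + 1*(3 + 2*exp(-2*I*pi/3) + exp(2*I*pi/3))*conj(exp(-2*I*pi/3)) + 1*(-3 + exp(-I*pi/3) + exp(2*I*pi/3) + exp(I*pi/3))*conj(exp(2*I*pi/3))]
      = (1/6)[(6) + (-3*exp(2*I*pi/3) + exp(I*pi/3)) + (2 + 3*exp(-2*I*pi/3) + exp(2*I*pi/3)) + (-4) + (2 + exp(-2*I*pi/3) + 3*exp(2*I*pi/3)) + (exp(-I*pi/3) - 3*exp(-2*I*pi/3))] = 6/6 = 1
  <chi_rho, chi_5> = (1/6)[1*(6)*conj(1) + 1*(-3 + exp(-2*I*pi/3) + exp(-I*pi/3) + exp(I*pi/3))*conj(exp(-I*pi/3)) + 1*(3 + exp(-2*I*pi/3) + 2*exp(2*I*pi/3))*conj(exp(-2*I*pi/3)) + 1*(-4)*conj(-1) + 1*(3 + 2*exp(-2*I*pi/3) + exp(2*I*pi/3))*conj(exp(2*I*pi/3)) + 1*(-3 + exp(-I*pi/3) + exp(2*I*pi/3) + exp(I*pi/3))*conj(exp(I*pi/3))]
      = (1/6)[(6) + (1 - 3*exp(I*pi/3) + exp(-I*pi/3) + exp(2*I*pi/3)) + (1 + 2*exp(-2*I*pi/3) + 3*exp(2*I*pi/3)) + (4) + (1 + 3*exp(-2*I*pi/3) + 2*exp(2*I*pi/3)) + (1 + exp(-2*I*pi/3) + exp(I*pi/3) - 3*exp(-I*pi/3))] = 6/6 = 1
(Exp terms are combined using exp(i*s)*conj(exp(i*t)) = exp(i*(s-t)), and sums of them are collapsed using the identity that for every m > 1 the m distinct m-th roots of unity sum to 0, e.g. 1 + exp(2*I*pi/3) + exp(-2*I*pi/3) = 0.)
Dimension check: dim(rho) = sum (mult * dim) = 0*1 + 1*1 + 0*1 + 3*1 + 1*1 + 1*1 = 6 = chi_rho(e) = 6.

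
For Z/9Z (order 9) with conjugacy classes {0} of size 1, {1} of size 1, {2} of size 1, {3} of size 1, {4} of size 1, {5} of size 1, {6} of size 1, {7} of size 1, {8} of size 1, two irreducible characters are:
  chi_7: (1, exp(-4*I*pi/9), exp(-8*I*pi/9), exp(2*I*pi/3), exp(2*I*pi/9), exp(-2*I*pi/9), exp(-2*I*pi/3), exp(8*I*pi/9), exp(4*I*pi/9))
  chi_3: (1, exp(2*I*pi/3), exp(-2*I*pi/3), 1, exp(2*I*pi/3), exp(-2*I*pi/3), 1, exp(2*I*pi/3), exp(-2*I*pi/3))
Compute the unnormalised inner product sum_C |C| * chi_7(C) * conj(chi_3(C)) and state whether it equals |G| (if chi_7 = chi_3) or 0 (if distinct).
Sum = 0; so <chi_7, chi_3> = 0 (distinct irreducibles are orthogonal).

Derivation: Compute term by term over conjugacy classes (|C| * chi_7(C) * conj(chi_3(C))):
  1*(1)*conj(1) + 1*(exp(-4*I*pi/9))*conj(exp(2*I*pi/3)) + 1*(exp(-8*I*pi/9))*conj(exp(-2*I*pi/3)) + 1*(exp(2*I*pi/3))*conj(1) + 1*(exp(2*I*pi/9))*conj(exp(2*I*pi/3)) + 1*(exp(-2*I*pi/9))*conj(exp(-2*I*pi/3)) + 1*(exp(-2*I*pi/3))*conj(1) + 1*(exp(8*I*pi/9))*conj(exp(2*I*pi/3)) + 1*(exp(4*I*pi/9))*conj(exp(-2*I*pi/3))
  = (1) + (exp(8*I*pi/9)) + (exp(-2*I*pi/9)) + (exp(2*I*pi/3)) + (exp(-4*I*pi/9)) + (exp(4*I*pi/9)) + (exp(-2*I*pi/3)) + (exp(2*I*pi/9)) + (exp(-8*I*pi/9))
  = 0.
(Exp terms are combined using exp(i*s)*conj(exp(i*t)) = exp(i*(s-t)), and sums of them are collapsed using the identity that for every m > 1 the m distinct m-th roots of unity sum to 0, e.g. 1 + exp(2*I*pi/3) + exp(-2*I*pi/3) = 0.)
Dividing by |G| = 9 gives 0/9 = 0, matching the row-orthogonality relation <chi_7, chi_3> = [chi_7 = chi_3].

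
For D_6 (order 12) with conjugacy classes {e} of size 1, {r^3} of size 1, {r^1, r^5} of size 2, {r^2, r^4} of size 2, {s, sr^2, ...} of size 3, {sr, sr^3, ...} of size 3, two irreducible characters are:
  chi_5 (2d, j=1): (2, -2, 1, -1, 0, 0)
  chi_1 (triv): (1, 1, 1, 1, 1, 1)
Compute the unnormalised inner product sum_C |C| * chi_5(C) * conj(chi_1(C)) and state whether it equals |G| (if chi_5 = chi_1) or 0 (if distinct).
Sum = 0; so <chi_5, chi_1> = 0 (distinct irreducibles are orthogonal).

Proof sketch: Compute term by term over conjugacy classes (|C| * chi_5(C) * conj(chi_1(C))):
  1*(2)*conj(1) + 1*(-2)*conj(1) + 2*(1)*conj(1) + 2*(-1)*conj(1) + 3*(0)*conj(1) + 3*(0)*conj(1)
  = (2) + (-2) + (2) + (-2) + (0) + (0)
  = 0.
Dividing by |G| = 12 gives 0/12 = 0, matching the row-orthogonality relation <chi_5, chi_1> = [chi_5 = chi_1].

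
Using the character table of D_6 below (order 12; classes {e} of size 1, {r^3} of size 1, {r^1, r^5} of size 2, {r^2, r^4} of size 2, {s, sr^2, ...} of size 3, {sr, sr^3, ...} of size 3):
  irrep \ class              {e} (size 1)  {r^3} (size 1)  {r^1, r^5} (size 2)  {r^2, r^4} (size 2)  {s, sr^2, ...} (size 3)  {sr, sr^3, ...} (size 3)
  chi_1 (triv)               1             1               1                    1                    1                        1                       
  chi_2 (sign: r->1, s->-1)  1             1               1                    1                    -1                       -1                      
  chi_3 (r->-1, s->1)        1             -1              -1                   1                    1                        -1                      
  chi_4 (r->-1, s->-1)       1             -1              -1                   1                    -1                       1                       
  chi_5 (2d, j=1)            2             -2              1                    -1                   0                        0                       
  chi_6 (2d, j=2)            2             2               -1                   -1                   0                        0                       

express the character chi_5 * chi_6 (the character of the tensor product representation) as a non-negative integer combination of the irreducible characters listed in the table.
chi_5 tensor chi_6 = chi_3 + chi_4 + chi_5 (all other irreducibles have multiplicity 0).

Solution. The character of a tensor product is the pointwise product (chi_5 * chi_6)(C) = chi_5(C) * chi_6(C):
  {e}: (2)*(2), {r^3}: (-2)*(2), {r^1, r^5}: (1)*(-1), {r^2, r^4}: (-1)*(-1), {s, sr^2, ...}: (0)*(0), {sr, sr^3, ...}: (0)*(0)
so (chi_5 * chi_6) takes values
  {e} -> 4, {r^3} -> -4, {r^1, r^5} -> -1, {r^2, r^4} -> 1, {s, sr^2, ...} -> 0, {sr, sr^3, ...} -> 0.
Now take the inner product of this character with each irreducible chi from the table, <chi_5*chi_6, chi> = (1/12) sum_C |C| (chi_5*chi_6)(C) conj(chi(C)):
  <chi_5*chi_6, chi_1> = (1/12)[1*(4)*conj(1) + 1*(-4)*conj(1) + 2*(-1)*conj(1) + 2*(1)*conj(1) + 3*(0)*conj(1) + 3*(0)*conj(1)]
      = (1/12)[(4) + (-4) + (-2) + (2) + (0) + (0)] = 0/12 = 0
  <chi_5*chi_6, chi_2> = (1/12)[1*(4)*conj(1) + 1*(-4)*conj(1) + 2*(-1)*conj(1) + 2*(1)*conj(1) + 3*(0)*conj(-1) + 3*(0)*conj(-1)]
      = (1/12)[(4) + (-4) + (-2) + (2) + (0) + (0)] = 0/12 = 0
  <chi_5*chi_6, chi_3> = (1/12)[1*(4)*conj(1) + 1*(-4)*conj(-1) + 2*(-1)*conj(-1) + 2*(1)*conj(1) + 3*(0)*conj(1) + 3*(0)*conj(-1)]
      = (1/12)[(4) + (4) + (2) + (2) + (0) + (0)] = 12/12 = 1
  <chi_5*chi_6, chi_4> = (1/12)[1*(4)*conj(1) + 1*(-4)*conj(-1) + 2*(-1)*conj(-1) + 2*(1)*conj(1) + 3*(0)*conj(-1) + 3*(0)*conj(1)]
      = (1/12)[(4) + (4) + (2) + (2) + (0) + (0)] = 12/12 = 1
  <chi_5*chi_6, chi_5> = (1/12)[1*(4)*conj(2) + 1*(-4)*conj(-2) + 2*(-1)*conj(1) + 2*(1)*conj(-1) + 3*(0)*conj(0) + 3*(0)*conj(0)]
      = (1/12)[(8) + (8) + (-2) + (-2) + (0) + (0)] = 12/12 = 1
  <chi_5*chi_6, chi_6> = (1/12)[1*(4)*conj(2) + 1*(-4)*conj(2) + 2*(-1)*conj(-1) + 2*(1)*conj(-1) + 3*(0)*conj(0) + 3*(0)*conj(0)]
      = (1/12)[(8) + (-8) + (2) + (-2) + (0) + (0)] = 0/12 = 0
Hence the multiplicities are chi_3: 1, chi_4: 1, chi_5: 1. Dimension check: dim(chi_5)*dim(chi_6) = 2*2 = 4 and sum (mult * dim) = 1*1 + 1*1 + 1*2 = 4.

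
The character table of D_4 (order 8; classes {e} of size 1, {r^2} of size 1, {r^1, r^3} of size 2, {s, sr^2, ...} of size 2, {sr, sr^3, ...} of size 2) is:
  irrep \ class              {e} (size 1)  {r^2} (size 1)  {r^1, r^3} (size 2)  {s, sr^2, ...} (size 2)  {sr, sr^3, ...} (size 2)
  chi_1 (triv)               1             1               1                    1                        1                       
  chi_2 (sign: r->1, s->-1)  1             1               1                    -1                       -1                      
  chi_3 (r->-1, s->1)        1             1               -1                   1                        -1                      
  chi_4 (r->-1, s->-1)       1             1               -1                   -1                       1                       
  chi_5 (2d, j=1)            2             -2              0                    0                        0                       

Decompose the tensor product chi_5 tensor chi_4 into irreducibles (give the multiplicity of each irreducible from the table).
chi_5 tensor chi_4 = chi_5 (all other irreducibles have multiplicity 0).

Solution. The character of a tensor product is the pointwise product (chi_5 * chi_4)(C) = chi_5(C) * chi_4(C):
  {e}: (2)*(1), {r^2}: (-2)*(1), {r^1, r^3}: (0)*(-1), {s, sr^2, ...}: (0)*(-1), {sr, sr^3, ...}: (0)*(1)
so (chi_5 * chi_4) takes values
  {e} -> 2, {r^2} -> -2, {r^1, r^3} -> 0, {s, sr^2, ...} -> 0, {sr, sr^3, ...} -> 0.
Now take the inner product of this character with each irreducible chi from the table, <chi_5*chi_4, chi> = (1/8) sum_C |C| (chi_5*chi_4)(C) conj(chi(C)):
  <chi_5*chi_4, chi_1> = (1/8)[1*(2)*conj(1) + 1*(-2)*conj(1) + 2*(0)*conj(1) + 2*(0)*conj(1) + 2*(0)*conj(1)]
      = (1/8)[(2) + (-2) + (0) + (0) + (0)] = 0/8 = 0
  <chi_5*chi_4, chi_2> = (1/8)[1*(2)*conj(1) + 1*(-2)*conj(1) + 2*(0)*conj(1) + 2*(0)*conj(-1) + 2*(0)*conj(-1)]
      = (1/8)[(2) + (-2) + (0) + (0) + (0)] = 0/8 = 0
  <chi_5*chi_4, chi_3> = (1/8)[1*(2)*conj(1) + 1*(-2)*conj(1) + 2*(0)*conj(-1) + 2*(0)*conj(1) + 2*(0)*conj(-1)]
      = (1/8)[(2) + (-2) + (0) + (0) + (0)] = 0/8 = 0
  <chi_5*chi_4, chi_4> = (1/8)[1*(2)*conj(1) + 1*(-2)*conj(1) + 2*(0)*conj(-1) + 2*(0)*conj(-1) + 2*(0)*conj(1)]
      = (1/8)[(2) + (-2) + (0) + (0) + (0)] = 0/8 = 0
  <chi_5*chi_4, chi_5> = (1/8)[1*(2)*conj(2) + 1*(-2)*conj(-2) + 2*(0)*conj(0) + 2*(0)*conj(0) + 2*(0)*conj(0)]
      = (1/8)[(4) + (4) + (0) + (0) + (0)] = 8/8 = 1
Hence the multiplicities are chi_5: 1. Dimension check: dim(chi_5)*dim(chi_4) = 2*1 = 2 and sum (mult * dim) = 1*2 = 2.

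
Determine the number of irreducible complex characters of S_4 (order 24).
5

Explanation: The number of irreducible complex representations of a finite group equals its number of conjugacy classes. Conjugacy classes in S_4 correspond to cycle types, i.e. partitions of 4; there are p(4) = 5 of them, so S_4 (order 24) has exactly 5 irreducible complex representations.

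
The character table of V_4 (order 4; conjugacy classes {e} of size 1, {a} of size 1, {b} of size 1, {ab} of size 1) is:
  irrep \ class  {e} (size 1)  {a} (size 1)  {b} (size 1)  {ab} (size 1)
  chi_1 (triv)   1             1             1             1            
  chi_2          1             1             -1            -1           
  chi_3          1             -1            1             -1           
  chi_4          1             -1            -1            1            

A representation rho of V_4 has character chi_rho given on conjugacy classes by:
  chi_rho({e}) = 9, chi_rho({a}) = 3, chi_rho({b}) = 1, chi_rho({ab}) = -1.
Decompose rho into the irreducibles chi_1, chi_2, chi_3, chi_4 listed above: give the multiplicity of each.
Multiplicities: chi_1: 3, chi_2: 3, chi_3: 2, chi_4: 1.

Working: Use <chi_rho, chi> = (1/|G|) sum_C |C| * chi_rho(C) * conj(chi(C)) with |G| = 4 for each irreducible chi in the table:
  <chi_rho, chi_1> = (1/4)[1*(9)*conj(1) + 1*(3)*conj(1) + 1*(1)*conj(1) + 1*(-1)*conj(1)]
      = (1/4)[(9) + (3) + (1) + (-1)] = 12/4 = 3
  <chi_rho, chi_2> = (1/4)[1*(9)*conj(1) + 1*(3)*conj(1) + 1*(1)*conj(-1) + 1*(-1)*conj(-1)]
      = (1/4)[(9) + (3) + (-1) + (1)] = 12/4 = 3
  <chi_rho, chi_3> = (1/4)[1*(9)*conj(1) + 1*(3)*conj(-1) + 1*(1)*conj(1) + 1*(-1)*conj(-1)]
      = (1/4)[(9) + (-3) + (1) + (1)] = 8/4 = 2
  <chi_rho, chi_4> = (1/4)[1*(9)*conj(1) + 1*(3)*conj(-1) + 1*(1)*conj(-1) + 1*(-1)*conj(1)]
      = (1/4)[(9) + (-3) + (-1) + (-1)] = 4/4 = 1
Dimension check: dim(rho) = sum (mult * dim) = 3*1 + 3*1 + 2*1 + 1*1 = 9 = chi_rho(e) = 9.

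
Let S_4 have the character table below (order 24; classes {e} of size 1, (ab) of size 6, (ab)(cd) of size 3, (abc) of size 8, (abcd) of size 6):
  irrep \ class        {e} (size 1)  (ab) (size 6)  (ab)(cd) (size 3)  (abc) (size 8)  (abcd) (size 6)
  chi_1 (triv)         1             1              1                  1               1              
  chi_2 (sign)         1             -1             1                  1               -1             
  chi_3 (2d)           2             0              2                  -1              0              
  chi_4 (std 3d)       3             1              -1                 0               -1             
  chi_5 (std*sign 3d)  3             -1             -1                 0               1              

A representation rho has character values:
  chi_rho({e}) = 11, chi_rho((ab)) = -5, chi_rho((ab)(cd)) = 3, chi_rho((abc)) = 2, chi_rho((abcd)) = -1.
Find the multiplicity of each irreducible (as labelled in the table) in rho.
Multiplicities: chi_1: 0, chi_2: 3, chi_3: 1, chi_4: 0, chi_5: 2.

Proof sketch: Use <chi_rho, chi> = (1/|G|) sum_C |C| * chi_rho(C) * conj(chi(C)) with |G| = 24 for each irreducible chi in the table:
  <chi_rho, chi_1> = (1/24)[1*(11)*conj(1) + 6*(-5)*conj(1) + 3*(3)*conj(1) + 8*(2)*conj(1) + 6*(-1)*conj(1)]
      = (1/24)[(11) + (-30) + (9) + (16) + (-6)] = 0/24 = 0
  <chi_rho, chi_2> = (1/24)[1*(11)*conj(1) + 6*(-5)*conj(-1) + 3*(3)*conj(1) + 8*(2)*conj(1) + 6*(-1)*conj(-1)]
      = (1/24)[(11) + (30) + (9) + (16) + (6)] = 72/24 = 3
  <chi_rho, chi_3> = (1/24)[1*(11)*conj(2) + 6*(-5)*conj(0) + 3*(3)*conj(2) + 8*(2)*conj(-1) + 6*(-1)*conj(0)]
      = (1/24)[(22) + (0) + (18) + (-16) + (0)] = 24/24 = 1
  <chi_rho, chi_4> = (1/24)[1*(11)*conj(3) + 6*(-5)*conj(1) + 3*(3)*conj(-1) + 8*(2)*conj(0) + 6*(-1)*conj(-1)]
      = (1/24)[(33) + (-30) + (-9) + (0) + (6)] = 0/24 = 0
  <chi_rho, chi_5> = (1/24)[1*(11)*conj(3) + 6*(-5)*conj(-1) + 3*(3)*conj(-1) + 8*(2)*conj(0) + 6*(-1)*conj(1)]
      = (1/24)[(33) + (30) + (-9) + (0) + (-6)] = 48/24 = 2
Dimension check: dim(rho) = sum (mult * dim) = 0*1 + 3*1 + 1*2 + 0*3 + 2*3 = 11 = chi_rho(e) = 11.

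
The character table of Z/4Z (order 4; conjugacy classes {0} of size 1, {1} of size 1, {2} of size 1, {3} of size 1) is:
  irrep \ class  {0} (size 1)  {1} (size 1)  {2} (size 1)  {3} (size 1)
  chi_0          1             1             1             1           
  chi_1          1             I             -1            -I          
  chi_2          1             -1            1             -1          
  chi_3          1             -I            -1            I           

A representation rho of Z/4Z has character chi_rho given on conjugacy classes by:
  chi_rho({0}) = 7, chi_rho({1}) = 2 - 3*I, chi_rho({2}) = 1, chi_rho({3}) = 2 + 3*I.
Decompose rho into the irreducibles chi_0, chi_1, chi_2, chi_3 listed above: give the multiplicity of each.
Multiplicities: chi_0: 3, chi_1: 0, chi_2: 1, chi_3: 3.

Reasoning: Use <chi_rho, chi> = (1/|G|) sum_C |C| * chi_rho(C) * conj(chi(C)) with |G| = 4 for each irreducible chi in the table:
  <chi_rho, chi_0> = (1/4)[1*(7)*conj(1) + 1*(2 - 3*I)*conj(1) + 1*(1)*conj(1) + 1*(2 + 3*I)*conj(1)]
      = (1/4)[(7) + (2 - 3*I) + (1) + (2 + 3*I)] = 12/4 = 3
  <chi_rho, chi_1> = (1/4)[1*(7)*conj(1) + 1*(2 - 3*I)*conj(I) + 1*(1)*conj(-1) + 1*(2 + 3*I)*conj(-I)]
      = (1/4)[(7) + (-3 - 2*I) + (-1) + (-3 + 2*I)] = 0/4 = 0
  <chi_rho, chi_2> = (1/4)[1*(7)*conj(1) + 1*(2 - 3*I)*conj(-1) + 1*(1)*conj(1) + 1*(2 + 3*I)*conj(-1)]
      = (1/4)[(7) + (-2 + 3*I) + (1) + (-2 - 3*I)] = 4/4 = 1
  <chi_rho, chi_3> = (1/4)[1*(7)*conj(1) + 1*(2 - 3*I)*conj(-I) + 1*(1)*conj(-1) + 1*(2 + 3*I)*conj(I)]
      = (1/4)[(7) + (3 + 2*I) + (-1) + (3 - 2*I)] = 12/4 = 3
(Exp terms are combined using exp(i*s)*conj(exp(i*t)) = exp(i*(s-t)), and sums of them are collapsed using the identity that for every m > 1 the m distinct m-th roots of unity sum to 0, e.g. 1 + exp(2*I*pi/3) + exp(-2*I*pi/3) = 0.)
Dimension check: dim(rho) = sum (mult * dim) = 3*1 + 0*1 + 1*1 + 3*1 = 7 = chi_rho(e) = 7.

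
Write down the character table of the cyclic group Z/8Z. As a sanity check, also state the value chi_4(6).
Character table of Z/8Z (irreps indexed chi_0,...,chi_7 with chi_k(m) = zeta_8^(k*m), zeta_8 = exp(2*pi*i/8)):
  irrep \ class  {0} (size 1)  {1} (size 1)    {2} (size 1)  {3} (size 1)    {4} (size 1)  {5} (size 1)    {6} (size 1)  {7} (size 1)  
  chi_0          1             1               1             1               1             1               1             1             
  chi_1          1             exp(I*pi/4)     I             exp(3*I*pi/4)   -1            exp(-3*I*pi/4)  -I            exp(-I*pi/4)  
  chi_2          1             I               -1            -I              1             I               -1            -I            
  chi_3          1             exp(3*I*pi/4)   -I            exp(I*pi/4)     -1            exp(-I*pi/4)    I             exp(-3*I*pi/4)
  chi_4          1             -1              1             -1              1             -1              1             -1            
  chi_5          1             exp(-3*I*pi/4)  I             exp(-I*pi/4)    -1            exp(I*pi/4)     -I            exp(3*I*pi/4) 
  chi_6          1             -I              -1            I               1             -I              -1            I             
  chi_7          1             exp(-I*pi/4)    -I            exp(-3*I*pi/4)  -1            exp(3*I*pi/4)   I             exp(I*pi/4)   

Spot check: chi_4(6) = zeta_8^(4*6) = zeta_8^24 = 1.

Argument: Z/8Z is abelian, so all 8 irreducible complex representations are 1-dimensional. They are given by chi_k(m) = zeta_8^(k*m) for k = 0,...,7. Row orthogonality: sum_m chi_k(m) conj(chi_l(m)) = 8 * [k = l].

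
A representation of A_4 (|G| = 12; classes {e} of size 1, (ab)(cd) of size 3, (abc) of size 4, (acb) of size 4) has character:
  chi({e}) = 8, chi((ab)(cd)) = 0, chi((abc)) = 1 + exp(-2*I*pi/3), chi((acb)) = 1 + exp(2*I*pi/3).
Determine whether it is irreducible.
Not irreducible (reducible): <chi, chi> = 6 > 1.

Argument: <chi, chi> = (1/|G|) sum_C |C| * |chi(C)|^2 = (1/12)[1*|8|^2 + 3*|0|^2 + 4*|1 + exp(-2*I*pi/3)|^2 + 4*|1 + exp(2*I*pi/3)|^2]
  = (1/12)[(64) + (0) + (4) + (4)] = 72/12 = 6.
(Exp terms are combined using exp(i*s)*conj(exp(i*t)) = exp(i*(s-t)), and sums of them are collapsed using the identity that for every m > 1 the m distinct m-th roots of unity sum to 0, e.g. 1 + exp(2*I*pi/3) + exp(-2*I*pi/3) = 0.)
A character is irreducible iff <chi, chi> = 1, so this representation is reducible.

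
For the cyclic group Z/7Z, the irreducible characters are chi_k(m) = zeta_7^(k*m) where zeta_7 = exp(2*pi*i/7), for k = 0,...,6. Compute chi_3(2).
chi_3(2) = zeta_7^6 = exp(-2*I*pi/7)

Details: chi_3(2) = zeta_7^(3*2) = zeta_7^6. Since zeta_7^7 = 1, this equals zeta_7^6 = exp(2*pi*i*6/7) = exp(-2*I*pi/7).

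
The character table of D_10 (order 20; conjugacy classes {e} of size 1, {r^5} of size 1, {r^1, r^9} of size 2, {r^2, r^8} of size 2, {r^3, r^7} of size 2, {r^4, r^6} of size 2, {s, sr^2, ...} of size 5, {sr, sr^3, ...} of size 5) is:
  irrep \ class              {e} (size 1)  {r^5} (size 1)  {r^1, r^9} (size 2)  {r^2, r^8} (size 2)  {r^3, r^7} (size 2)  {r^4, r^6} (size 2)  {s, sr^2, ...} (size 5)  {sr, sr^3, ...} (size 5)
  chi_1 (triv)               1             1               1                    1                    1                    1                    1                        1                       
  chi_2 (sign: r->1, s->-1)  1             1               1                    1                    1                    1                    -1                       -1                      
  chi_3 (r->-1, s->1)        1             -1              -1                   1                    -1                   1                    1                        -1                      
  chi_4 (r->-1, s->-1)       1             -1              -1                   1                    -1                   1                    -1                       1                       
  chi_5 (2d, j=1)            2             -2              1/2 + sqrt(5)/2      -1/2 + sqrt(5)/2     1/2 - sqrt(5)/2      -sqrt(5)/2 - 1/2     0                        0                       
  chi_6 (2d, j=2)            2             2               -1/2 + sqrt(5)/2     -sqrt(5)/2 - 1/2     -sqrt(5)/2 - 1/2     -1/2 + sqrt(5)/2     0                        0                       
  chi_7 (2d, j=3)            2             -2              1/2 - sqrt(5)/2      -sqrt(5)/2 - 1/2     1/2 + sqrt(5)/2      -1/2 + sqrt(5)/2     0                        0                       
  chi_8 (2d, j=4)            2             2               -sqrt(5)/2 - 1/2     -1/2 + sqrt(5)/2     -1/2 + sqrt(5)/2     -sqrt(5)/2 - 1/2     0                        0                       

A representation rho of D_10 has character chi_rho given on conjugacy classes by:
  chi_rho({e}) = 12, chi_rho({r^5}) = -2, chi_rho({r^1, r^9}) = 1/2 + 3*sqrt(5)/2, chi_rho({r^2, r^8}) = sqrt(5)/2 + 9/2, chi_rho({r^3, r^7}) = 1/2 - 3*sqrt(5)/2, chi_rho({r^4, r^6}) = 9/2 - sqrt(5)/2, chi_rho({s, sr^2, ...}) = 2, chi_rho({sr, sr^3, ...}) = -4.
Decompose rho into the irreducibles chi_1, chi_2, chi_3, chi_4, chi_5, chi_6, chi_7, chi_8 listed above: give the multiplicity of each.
Multiplicities: chi_1: 1, chi_2: 2, chi_3: 3, chi_4: 0, chi_5: 2, chi_6: 1, chi_7: 0, chi_8: 0.

Working: Use <chi_rho, chi> = (1/|G|) sum_C |C| * chi_rho(C) * conj(chi(C)) with |G| = 20 for each irreducible chi in the table:
  <chi_rho, chi_1> = (1/20)[1*(12)*conj(1) + 1*(-2)*conj(1) + 2*(1/2 + 3*sqrt(5)/2)*conj(1) + 2*(sqrt(5)/2 + 9/2)*conj(1) + 2*(1/2 - 3*sqrt(5)/2)*conj(1) + 2*(9/2 - sqrt(5)/2)*conj(1) + 5*(2)*conj(1) + 5*(-4)*conj(1)]
      = (1/20)[(12) + (-2) + (1 + 3*sqrt(5)) + (sqrt(5) + 9) + (1 - 3*sqrt(5)) + (9 - sqrt(5)) + (10) + (-20)] = 20/20 = 1
  <chi_rho, chi_2> = (1/20)[1*(12)*conj(1) + 1*(-2)*conj(1) + 2*(1/2 + 3*sqrt(5)/2)*conj(1) + 2*(sqrt(5)/2 + 9/2)*conj(1) + 2*(1/2 - 3*sqrt(5)/2)*conj(1) + 2*(9/2 - sqrt(5)/2)*conj(1) + 5*(2)*conj(-1) + 5*(-4)*conj(-1)]
      = (1/20)[(12) + (-2) + (1 + 3*sqrt(5)) + (sqrt(5) + 9) + (1 - 3*sqrt(5)) + (9 - sqrt(5)) + (-10) + (20)] = 40/20 = 2
  <chi_rho, chi_3> = (1/20)[1*(12)*conj(1) + 1*(-2)*conj(-1) + 2*(1/2 + 3*sqrt(5)/2)*conj(-1) + 2*(sqrt(5)/2 + 9/2)*conj(1) + 2*(1/2 - 3*sqrt(5)/2)*conj(-1) + 2*(9/2 - sqrt(5)/2)*conj(1) + 5*(2)*conj(1) + 5*(-4)*conj(-1)]
      = (1/20)[(12) + (2) + (-3*sqrt(5) - 1) + (sqrt(5) + 9) + (-1 + 3*sqrt(5)) + (9 - sqrt(5)) + (10) + (20)] = 60/20 = 3
  <chi_rho, chi_4> = (1/20)[1*(12)*conj(1) + 1*(-2)*conj(-1) + 2*(1/2 + 3*sqrt(5)/2)*conj(-1) + 2*(sqrt(5)/2 + 9/2)*conj(1) + 2*(1/2 - 3*sqrt(5)/2)*conj(-1) + 2*(9/2 - sqrt(5)/2)*conj(1) + 5*(2)*conj(-1) + 5*(-4)*conj(1)]
      = (1/20)[(12) + (2) + (-3*sqrt(5) - 1) + (sqrt(5) + 9) + (-1 + 3*sqrt(5)) + (9 - sqrt(5)) + (-10) + (-20)] = 0/20 = 0
  <chi_rho, chi_5> = (1/20)[1*(12)*conj(2) + 1*(-2)*conj(-2) + 2*(1/2 + 3*sqrt(5)/2)*conj(1/2 + sqrt(5)/2) + 2*(sqrt(5)/2 + 9/2)*conj(-1/2 + sqrt(5)/2) + 2*(1/2 - 3*sqrt(5)/2)*conj(1/2 - sqrt(5)/2) + 2*(9/2 - sqrt(5)/2)*conj(-sqrt(5)/2 - 1/2) + 5*(2)*conj(0) + 5*(-4)*conj(0)]
      = (1/20)[(24) + (4) + (2*sqrt(5) + 8) + (-2 + 4*sqrt(5)) + (8 - 2*sqrt(5)) + (-4*sqrt(5) - 2) + (0) + (0)] = 40/20 = 2
  <chi_rho, chi_6> = (1/20)[1*(12)*conj(2) + 1*(-2)*conj(2) + 2*(1/2 + 3*sqrt(5)/2)*conj(-1/2 + sqrt(5)/2) + 2*(sqrt(5)/2 + 9/2)*conj(-sqrt(5)/2 - 1/2) + 2*(1/2 - 3*sqrt(5)/2)*conj(-sqrt(5)/2 - 1/2) + 2*(9/2 - sqrt(5)/2)*conj(-1/2 + sqrt(5)/2) + 5*(2)*conj(0) + 5*(-4)*conj(0)]
      = (1/20)[(24) + (-4) + (7 - sqrt(5)) + (-5*sqrt(5) - 7) + (sqrt(5) + 7) + (-7 + 5*sqrt(5)) + (0) + (0)] = 20/20 = 1
  <chi_rho, chi_7> = (1/20)[1*(12)*conj(2) + 1*(-2)*conj(-2) + 2*(1/2 + 3*sqrt(5)/2)*conj(1/2 - sqrt(5)/2) + 2*(sqrt(5)/2 + 9/2)*conj(-sqrt(5)/2 - 1/2) + 2*(1/2 - 3*sqrt(5)/2)*conj(1/2 + sqrt(5)/2) + 2*(9/2 - sqrt(5)/2)*conj(-1/2 + sqrt(5)/2) + 5*(2)*conj(0) + 5*(-4)*conj(0)]
      = (1/20)[(24) + (4) + (-7 + sqrt(5)) + (-5*sqrt(5) - 7) + (-7 - sqrt(5)) + (-7 + 5*sqrt(5)) + (0) + (0)] = 0/20 = 0
  <chi_rho, chi_8> = (1/20)[1*(12)*conj(2) + 1*(-2)*conj(2) + 2*(1/2 + 3*sqrt(5)/2)*conj(-sqrt(5)/2 - 1/2) + 2*(sqrt(5)/2 + 9/2)*conj(-1/2 + sqrt(5)/2) + 2*(1/2 - 3*sqrt(5)/2)*conj(-1/2 + sqrt(5)/2) + 2*(9/2 - sqrt(5)/2)*conj(-sqrt(5)/2 - 1/2) + 5*(2)*conj(0) + 5*(-4)*conj(0)]
      = (1/20)[(24) + (-4) + (-8 - 2*sqrt(5)) + (-2 + 4*sqrt(5)) + (-8 + 2*sqrt(5)) + (-4*sqrt(5) - 2) + (0) + (0)] = 0/20 = 0
Dimension check: dim(rho) = sum (mult * dim) = 1*1 + 2*1 + 3*1 + 0*1 + 2*2 + 1*2 + 0*2 + 0*2 = 12 = chi_rho(e) = 12.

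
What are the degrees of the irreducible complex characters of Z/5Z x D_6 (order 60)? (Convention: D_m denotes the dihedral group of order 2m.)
Dimensions: 1, 1, 1, 1, 1, 1, 1, 1, 1, 1, 1, 1, 1, 1, 1, 1, 1, 1, 1, 1, 2, 2, 2, 2, 2, 2, 2, 2, 2, 2

Justification: There are 30 irreducibles (= number of conjugacy classes). Their dimensions d_i satisfy sum d_i^2 = |G| = 60: 1 + 1 + 1 + 1 + 1 + 1 + 1 + 1 + 1 + 1 + 1 + 1 + 1 + 1 + 1 + 1 + 1 + 1 + 1 + 1 + 4 + 4 + 4 + 4 + 4 + 4 + 4 + 4 + 4 + 4 = 60. (For the product with Z/5Z: each of the 5 1-dim characters of Z/5Z tensors with each irrep of D_6, giving 5 copies of each D_6-dimension.)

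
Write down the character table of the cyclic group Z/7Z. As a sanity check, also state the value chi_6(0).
Character table of Z/7Z (irreps indexed chi_0,...,chi_6 with chi_k(m) = zeta_7^(k*m), zeta_7 = exp(2*pi*i/7)):
  irrep \ class  {0} (size 1)  {1} (size 1)    {2} (size 1)    {3} (size 1)    {4} (size 1)    {5} (size 1)    {6} (size 1)  
  chi_0          1             1               1               1               1               1               1             
  chi_1          1             exp(2*I*pi/7)   exp(4*I*pi/7)   exp(6*I*pi/7)   exp(-6*I*pi/7)  exp(-4*I*pi/7)  exp(-2*I*pi/7)
  chi_2          1             exp(4*I*pi/7)   exp(-6*I*pi/7)  exp(-2*I*pi/7)  exp(2*I*pi/7)   exp(6*I*pi/7)   exp(-4*I*pi/7)
  chi_3          1             exp(6*I*pi/7)   exp(-2*I*pi/7)  exp(4*I*pi/7)   exp(-4*I*pi/7)  exp(2*I*pi/7)   exp(-6*I*pi/7)
  chi_4          1             exp(-6*I*pi/7)  exp(2*I*pi/7)   exp(-4*I*pi/7)  exp(4*I*pi/7)   exp(-2*I*pi/7)  exp(6*I*pi/7) 
  chi_5          1             exp(-4*I*pi/7)  exp(6*I*pi/7)   exp(2*I*pi/7)   exp(-2*I*pi/7)  exp(-6*I*pi/7)  exp(4*I*pi/7) 
  chi_6          1             exp(-2*I*pi/7)  exp(-4*I*pi/7)  exp(-6*I*pi/7)  exp(6*I*pi/7)   exp(4*I*pi/7)   exp(2*I*pi/7) 

Spot check: chi_6(0) = zeta_7^(6*0) = zeta_7^0 = 1.

Reasoning: Z/7Z is abelian, so all 7 irreducible complex representations are 1-dimensional. They are given by chi_k(m) = zeta_7^(k*m) for k = 0,...,6. Row orthogonality: sum_m chi_k(m) conj(chi_l(m)) = 7 * [k = l].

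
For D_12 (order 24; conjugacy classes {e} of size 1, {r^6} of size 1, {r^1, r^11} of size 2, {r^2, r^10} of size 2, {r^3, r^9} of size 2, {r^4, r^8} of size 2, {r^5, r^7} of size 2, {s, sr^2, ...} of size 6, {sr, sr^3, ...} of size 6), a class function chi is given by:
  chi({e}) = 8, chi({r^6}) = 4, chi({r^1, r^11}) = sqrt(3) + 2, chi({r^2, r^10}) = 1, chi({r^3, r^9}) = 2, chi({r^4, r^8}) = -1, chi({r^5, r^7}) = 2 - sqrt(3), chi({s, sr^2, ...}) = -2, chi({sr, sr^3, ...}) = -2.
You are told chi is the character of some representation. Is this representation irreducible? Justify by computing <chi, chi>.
Not irreducible (reducible): <chi, chi> = 7 > 1.

Details: <chi, chi> = (1/|G|) sum_C |C| * |chi(C)|^2 = (1/24)[1*|8|^2 + 1*|4|^2 + 2*|sqrt(3) + 2|^2 + 2*|1|^2 + 2*|2|^2 + 2*|-1|^2 + 2*|2 - sqrt(3)|^2 + 6*|-2|^2 + 6*|-2|^2]
  = (1/24)[(64) + (16) + (8*sqrt(3) + 14) + (2) + (8) + (2) + (14 - 8*sqrt(3)) + (24) + (24)] = 168/24 = 7.
A character is irreducible iff <chi, chi> = 1, so this representation is reducible.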